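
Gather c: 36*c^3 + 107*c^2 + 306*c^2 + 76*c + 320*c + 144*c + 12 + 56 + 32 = 36*c^3 + 413*c^2 + 540*c + 100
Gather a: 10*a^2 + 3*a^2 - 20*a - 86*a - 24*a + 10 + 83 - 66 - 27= 13*a^2 - 130*a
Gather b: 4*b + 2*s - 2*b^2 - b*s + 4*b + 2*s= -2*b^2 + b*(8 - s) + 4*s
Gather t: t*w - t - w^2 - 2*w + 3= t*(w - 1) - w^2 - 2*w + 3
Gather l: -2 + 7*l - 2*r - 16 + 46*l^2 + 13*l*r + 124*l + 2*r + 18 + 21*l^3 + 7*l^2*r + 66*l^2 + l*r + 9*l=21*l^3 + l^2*(7*r + 112) + l*(14*r + 140)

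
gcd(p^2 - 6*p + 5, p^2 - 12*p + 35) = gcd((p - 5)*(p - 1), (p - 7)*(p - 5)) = p - 5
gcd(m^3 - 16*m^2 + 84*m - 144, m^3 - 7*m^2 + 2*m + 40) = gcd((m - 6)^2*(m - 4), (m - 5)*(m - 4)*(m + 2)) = m - 4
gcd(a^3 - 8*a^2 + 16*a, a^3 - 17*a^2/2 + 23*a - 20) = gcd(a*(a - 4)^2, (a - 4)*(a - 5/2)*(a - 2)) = a - 4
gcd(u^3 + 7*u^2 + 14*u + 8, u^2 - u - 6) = u + 2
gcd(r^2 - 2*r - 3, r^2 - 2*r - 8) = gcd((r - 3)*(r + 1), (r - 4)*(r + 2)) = 1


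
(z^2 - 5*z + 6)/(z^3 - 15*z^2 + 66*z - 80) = (z - 3)/(z^2 - 13*z + 40)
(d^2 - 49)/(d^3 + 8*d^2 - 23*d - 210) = (d - 7)/(d^2 + d - 30)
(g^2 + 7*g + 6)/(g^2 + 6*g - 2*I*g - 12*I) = (g + 1)/(g - 2*I)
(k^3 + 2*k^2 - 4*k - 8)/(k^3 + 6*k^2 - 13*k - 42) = (k^2 - 4)/(k^2 + 4*k - 21)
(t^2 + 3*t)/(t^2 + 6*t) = (t + 3)/(t + 6)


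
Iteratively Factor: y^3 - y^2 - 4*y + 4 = (y - 2)*(y^2 + y - 2) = (y - 2)*(y + 2)*(y - 1)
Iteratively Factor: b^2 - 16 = (b - 4)*(b + 4)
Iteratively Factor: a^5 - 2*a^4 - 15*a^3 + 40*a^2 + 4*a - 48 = (a + 1)*(a^4 - 3*a^3 - 12*a^2 + 52*a - 48) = (a - 2)*(a + 1)*(a^3 - a^2 - 14*a + 24) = (a - 2)^2*(a + 1)*(a^2 + a - 12) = (a - 2)^2*(a + 1)*(a + 4)*(a - 3)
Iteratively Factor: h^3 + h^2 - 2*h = (h - 1)*(h^2 + 2*h) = h*(h - 1)*(h + 2)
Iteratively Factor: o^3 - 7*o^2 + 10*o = (o)*(o^2 - 7*o + 10) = o*(o - 2)*(o - 5)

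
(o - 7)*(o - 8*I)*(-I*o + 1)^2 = -o^4 + 7*o^3 + 6*I*o^3 - 15*o^2 - 42*I*o^2 + 105*o - 8*I*o + 56*I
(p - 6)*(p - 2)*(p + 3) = p^3 - 5*p^2 - 12*p + 36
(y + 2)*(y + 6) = y^2 + 8*y + 12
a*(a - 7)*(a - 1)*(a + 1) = a^4 - 7*a^3 - a^2 + 7*a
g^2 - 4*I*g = g*(g - 4*I)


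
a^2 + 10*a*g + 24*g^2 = (a + 4*g)*(a + 6*g)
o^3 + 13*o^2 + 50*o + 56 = (o + 2)*(o + 4)*(o + 7)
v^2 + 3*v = v*(v + 3)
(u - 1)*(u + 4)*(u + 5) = u^3 + 8*u^2 + 11*u - 20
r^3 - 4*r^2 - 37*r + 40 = (r - 8)*(r - 1)*(r + 5)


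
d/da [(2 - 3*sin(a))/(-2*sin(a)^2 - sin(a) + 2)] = (-6*sin(a)^2 + 8*sin(a) - 4)*cos(a)/(sin(a) - cos(2*a) - 1)^2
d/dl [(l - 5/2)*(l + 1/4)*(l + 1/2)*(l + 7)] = 4*l^3 + 63*l^2/4 - 28*l - 201/16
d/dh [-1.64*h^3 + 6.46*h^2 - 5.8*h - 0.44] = -4.92*h^2 + 12.92*h - 5.8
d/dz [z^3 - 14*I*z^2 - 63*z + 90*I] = 3*z^2 - 28*I*z - 63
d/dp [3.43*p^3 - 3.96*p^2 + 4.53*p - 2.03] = 10.29*p^2 - 7.92*p + 4.53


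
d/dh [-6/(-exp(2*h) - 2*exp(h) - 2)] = -12*(exp(h) + 1)*exp(h)/(exp(2*h) + 2*exp(h) + 2)^2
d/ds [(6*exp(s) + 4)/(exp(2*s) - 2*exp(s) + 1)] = (-6*exp(s) - 14)*exp(s)/(exp(3*s) - 3*exp(2*s) + 3*exp(s) - 1)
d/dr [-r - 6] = -1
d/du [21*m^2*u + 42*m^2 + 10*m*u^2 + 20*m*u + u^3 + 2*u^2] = 21*m^2 + 20*m*u + 20*m + 3*u^2 + 4*u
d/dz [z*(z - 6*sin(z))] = -6*z*cos(z) + 2*z - 6*sin(z)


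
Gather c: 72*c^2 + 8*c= 72*c^2 + 8*c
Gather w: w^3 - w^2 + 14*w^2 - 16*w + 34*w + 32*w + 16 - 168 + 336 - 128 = w^3 + 13*w^2 + 50*w + 56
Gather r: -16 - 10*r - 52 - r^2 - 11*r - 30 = -r^2 - 21*r - 98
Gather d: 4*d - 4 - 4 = 4*d - 8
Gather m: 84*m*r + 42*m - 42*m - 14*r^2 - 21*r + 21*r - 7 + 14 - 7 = 84*m*r - 14*r^2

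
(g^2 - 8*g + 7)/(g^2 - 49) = (g - 1)/(g + 7)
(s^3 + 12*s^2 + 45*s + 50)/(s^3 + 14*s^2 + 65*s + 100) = (s + 2)/(s + 4)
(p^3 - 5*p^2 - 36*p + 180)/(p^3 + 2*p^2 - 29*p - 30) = (p - 6)/(p + 1)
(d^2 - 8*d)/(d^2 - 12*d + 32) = d/(d - 4)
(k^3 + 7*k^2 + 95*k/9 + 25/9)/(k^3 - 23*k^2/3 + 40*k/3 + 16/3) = (3*k^2 + 20*k + 25)/(3*(k^2 - 8*k + 16))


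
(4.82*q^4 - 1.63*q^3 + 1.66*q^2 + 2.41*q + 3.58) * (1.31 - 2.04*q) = -9.8328*q^5 + 9.6394*q^4 - 5.5217*q^3 - 2.7418*q^2 - 4.1461*q + 4.6898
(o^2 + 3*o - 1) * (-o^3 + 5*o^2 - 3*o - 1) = -o^5 + 2*o^4 + 13*o^3 - 15*o^2 + 1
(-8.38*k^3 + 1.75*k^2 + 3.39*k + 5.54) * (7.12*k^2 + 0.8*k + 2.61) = -59.6656*k^5 + 5.756*k^4 + 3.665*k^3 + 46.7243*k^2 + 13.2799*k + 14.4594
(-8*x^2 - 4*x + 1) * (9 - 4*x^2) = 32*x^4 + 16*x^3 - 76*x^2 - 36*x + 9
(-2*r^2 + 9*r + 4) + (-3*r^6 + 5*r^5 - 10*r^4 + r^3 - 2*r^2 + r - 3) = -3*r^6 + 5*r^5 - 10*r^4 + r^3 - 4*r^2 + 10*r + 1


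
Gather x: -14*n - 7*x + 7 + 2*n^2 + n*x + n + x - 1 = 2*n^2 - 13*n + x*(n - 6) + 6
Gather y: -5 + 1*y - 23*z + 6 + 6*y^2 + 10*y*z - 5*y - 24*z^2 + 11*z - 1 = 6*y^2 + y*(10*z - 4) - 24*z^2 - 12*z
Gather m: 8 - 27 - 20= -39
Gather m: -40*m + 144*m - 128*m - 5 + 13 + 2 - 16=-24*m - 6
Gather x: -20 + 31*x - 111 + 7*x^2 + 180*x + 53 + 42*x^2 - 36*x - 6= 49*x^2 + 175*x - 84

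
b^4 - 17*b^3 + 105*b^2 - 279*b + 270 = (b - 6)*(b - 5)*(b - 3)^2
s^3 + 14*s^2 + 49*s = s*(s + 7)^2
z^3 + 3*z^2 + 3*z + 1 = (z + 1)^3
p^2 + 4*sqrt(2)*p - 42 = (p - 3*sqrt(2))*(p + 7*sqrt(2))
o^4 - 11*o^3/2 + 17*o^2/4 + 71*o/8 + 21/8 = (o - 7/2)*(o - 3)*(o + 1/2)^2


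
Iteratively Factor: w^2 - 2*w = (w - 2)*(w)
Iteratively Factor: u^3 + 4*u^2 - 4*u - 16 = (u + 2)*(u^2 + 2*u - 8) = (u - 2)*(u + 2)*(u + 4)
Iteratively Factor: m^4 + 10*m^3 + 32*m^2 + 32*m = (m)*(m^3 + 10*m^2 + 32*m + 32) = m*(m + 4)*(m^2 + 6*m + 8) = m*(m + 2)*(m + 4)*(m + 4)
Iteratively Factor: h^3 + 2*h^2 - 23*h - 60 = (h + 4)*(h^2 - 2*h - 15) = (h - 5)*(h + 4)*(h + 3)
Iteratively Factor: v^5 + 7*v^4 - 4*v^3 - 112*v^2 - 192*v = (v)*(v^4 + 7*v^3 - 4*v^2 - 112*v - 192) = v*(v - 4)*(v^3 + 11*v^2 + 40*v + 48) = v*(v - 4)*(v + 4)*(v^2 + 7*v + 12) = v*(v - 4)*(v + 3)*(v + 4)*(v + 4)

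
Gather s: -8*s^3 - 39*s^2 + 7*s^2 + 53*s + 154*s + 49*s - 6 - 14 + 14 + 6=-8*s^3 - 32*s^2 + 256*s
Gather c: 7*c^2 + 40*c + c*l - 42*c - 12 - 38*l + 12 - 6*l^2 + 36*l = 7*c^2 + c*(l - 2) - 6*l^2 - 2*l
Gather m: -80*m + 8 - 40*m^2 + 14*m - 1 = -40*m^2 - 66*m + 7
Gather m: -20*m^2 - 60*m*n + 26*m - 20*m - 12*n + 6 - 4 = -20*m^2 + m*(6 - 60*n) - 12*n + 2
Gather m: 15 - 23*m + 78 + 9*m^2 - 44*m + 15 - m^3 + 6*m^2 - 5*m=-m^3 + 15*m^2 - 72*m + 108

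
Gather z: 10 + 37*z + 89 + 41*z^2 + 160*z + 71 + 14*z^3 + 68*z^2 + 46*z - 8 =14*z^3 + 109*z^2 + 243*z + 162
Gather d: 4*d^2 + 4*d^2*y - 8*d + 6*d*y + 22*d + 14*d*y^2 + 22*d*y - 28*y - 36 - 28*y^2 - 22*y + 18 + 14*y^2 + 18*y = d^2*(4*y + 4) + d*(14*y^2 + 28*y + 14) - 14*y^2 - 32*y - 18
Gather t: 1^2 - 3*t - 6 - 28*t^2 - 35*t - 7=-28*t^2 - 38*t - 12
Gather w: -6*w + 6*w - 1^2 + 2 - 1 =0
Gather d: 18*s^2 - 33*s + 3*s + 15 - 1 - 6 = 18*s^2 - 30*s + 8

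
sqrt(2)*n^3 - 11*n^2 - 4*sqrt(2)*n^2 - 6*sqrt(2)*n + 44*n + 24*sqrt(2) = (n - 4)*(n - 6*sqrt(2))*(sqrt(2)*n + 1)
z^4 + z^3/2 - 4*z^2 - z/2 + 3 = (z - 3/2)*(z - 1)*(z + 1)*(z + 2)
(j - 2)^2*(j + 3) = j^3 - j^2 - 8*j + 12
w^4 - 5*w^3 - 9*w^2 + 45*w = w*(w - 5)*(w - 3)*(w + 3)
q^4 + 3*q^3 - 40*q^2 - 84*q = q*(q - 6)*(q + 2)*(q + 7)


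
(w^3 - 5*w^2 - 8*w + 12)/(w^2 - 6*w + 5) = (w^2 - 4*w - 12)/(w - 5)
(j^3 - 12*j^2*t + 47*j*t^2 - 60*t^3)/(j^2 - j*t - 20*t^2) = (j^2 - 7*j*t + 12*t^2)/(j + 4*t)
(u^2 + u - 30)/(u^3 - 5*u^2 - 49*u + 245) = (u + 6)/(u^2 - 49)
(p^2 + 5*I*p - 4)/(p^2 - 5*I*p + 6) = (p + 4*I)/(p - 6*I)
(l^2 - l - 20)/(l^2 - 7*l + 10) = (l + 4)/(l - 2)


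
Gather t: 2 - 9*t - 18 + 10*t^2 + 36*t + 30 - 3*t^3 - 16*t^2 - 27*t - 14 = -3*t^3 - 6*t^2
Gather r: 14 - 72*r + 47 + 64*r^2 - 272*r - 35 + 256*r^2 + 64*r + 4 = 320*r^2 - 280*r + 30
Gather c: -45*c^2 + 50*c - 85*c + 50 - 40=-45*c^2 - 35*c + 10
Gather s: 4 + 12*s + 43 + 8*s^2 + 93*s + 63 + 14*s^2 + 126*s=22*s^2 + 231*s + 110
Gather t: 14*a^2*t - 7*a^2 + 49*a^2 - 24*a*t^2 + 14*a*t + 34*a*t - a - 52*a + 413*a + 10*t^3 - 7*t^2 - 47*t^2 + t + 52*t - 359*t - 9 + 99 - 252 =42*a^2 + 360*a + 10*t^3 + t^2*(-24*a - 54) + t*(14*a^2 + 48*a - 306) - 162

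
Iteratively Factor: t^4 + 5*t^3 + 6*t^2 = (t)*(t^3 + 5*t^2 + 6*t) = t*(t + 3)*(t^2 + 2*t) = t*(t + 2)*(t + 3)*(t)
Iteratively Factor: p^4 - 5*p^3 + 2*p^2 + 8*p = (p - 4)*(p^3 - p^2 - 2*p) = p*(p - 4)*(p^2 - p - 2) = p*(p - 4)*(p + 1)*(p - 2)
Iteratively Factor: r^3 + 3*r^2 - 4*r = (r + 4)*(r^2 - r) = (r - 1)*(r + 4)*(r)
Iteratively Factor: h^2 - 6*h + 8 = (h - 2)*(h - 4)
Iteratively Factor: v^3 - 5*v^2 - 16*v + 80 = (v - 4)*(v^2 - v - 20) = (v - 5)*(v - 4)*(v + 4)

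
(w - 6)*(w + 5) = w^2 - w - 30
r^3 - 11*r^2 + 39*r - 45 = (r - 5)*(r - 3)^2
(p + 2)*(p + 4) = p^2 + 6*p + 8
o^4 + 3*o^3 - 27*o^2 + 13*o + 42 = (o - 3)*(o - 2)*(o + 1)*(o + 7)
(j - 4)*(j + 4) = j^2 - 16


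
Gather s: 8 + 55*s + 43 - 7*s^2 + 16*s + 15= -7*s^2 + 71*s + 66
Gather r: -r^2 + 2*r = -r^2 + 2*r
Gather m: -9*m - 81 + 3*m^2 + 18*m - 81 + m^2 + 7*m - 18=4*m^2 + 16*m - 180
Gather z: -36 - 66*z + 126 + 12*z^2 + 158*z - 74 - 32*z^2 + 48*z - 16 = -20*z^2 + 140*z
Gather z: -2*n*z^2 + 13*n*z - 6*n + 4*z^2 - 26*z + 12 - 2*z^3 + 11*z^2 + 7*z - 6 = -6*n - 2*z^3 + z^2*(15 - 2*n) + z*(13*n - 19) + 6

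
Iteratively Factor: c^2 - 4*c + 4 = (c - 2)*(c - 2)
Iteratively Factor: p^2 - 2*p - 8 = (p - 4)*(p + 2)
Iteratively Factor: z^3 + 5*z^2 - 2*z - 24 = (z - 2)*(z^2 + 7*z + 12) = (z - 2)*(z + 4)*(z + 3)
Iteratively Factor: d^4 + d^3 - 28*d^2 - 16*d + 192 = (d + 4)*(d^3 - 3*d^2 - 16*d + 48) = (d + 4)^2*(d^2 - 7*d + 12) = (d - 3)*(d + 4)^2*(d - 4)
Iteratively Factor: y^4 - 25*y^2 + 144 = (y - 3)*(y^3 + 3*y^2 - 16*y - 48) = (y - 3)*(y + 3)*(y^2 - 16) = (y - 4)*(y - 3)*(y + 3)*(y + 4)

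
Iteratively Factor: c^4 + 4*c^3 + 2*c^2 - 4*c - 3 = (c + 1)*(c^3 + 3*c^2 - c - 3) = (c + 1)^2*(c^2 + 2*c - 3) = (c + 1)^2*(c + 3)*(c - 1)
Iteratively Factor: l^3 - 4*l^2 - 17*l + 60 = (l - 5)*(l^2 + l - 12) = (l - 5)*(l + 4)*(l - 3)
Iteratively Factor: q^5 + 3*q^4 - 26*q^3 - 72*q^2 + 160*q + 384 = (q + 4)*(q^4 - q^3 - 22*q^2 + 16*q + 96) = (q - 3)*(q + 4)*(q^3 + 2*q^2 - 16*q - 32) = (q - 3)*(q + 2)*(q + 4)*(q^2 - 16) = (q - 4)*(q - 3)*(q + 2)*(q + 4)*(q + 4)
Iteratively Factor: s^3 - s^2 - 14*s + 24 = (s - 3)*(s^2 + 2*s - 8) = (s - 3)*(s + 4)*(s - 2)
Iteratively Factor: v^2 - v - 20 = (v - 5)*(v + 4)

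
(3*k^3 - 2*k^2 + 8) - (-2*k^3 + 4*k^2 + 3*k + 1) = 5*k^3 - 6*k^2 - 3*k + 7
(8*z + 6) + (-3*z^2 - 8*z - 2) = 4 - 3*z^2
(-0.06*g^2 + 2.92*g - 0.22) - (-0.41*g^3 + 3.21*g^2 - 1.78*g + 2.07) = 0.41*g^3 - 3.27*g^2 + 4.7*g - 2.29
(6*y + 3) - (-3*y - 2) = 9*y + 5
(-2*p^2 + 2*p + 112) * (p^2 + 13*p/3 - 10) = -2*p^4 - 20*p^3/3 + 422*p^2/3 + 1396*p/3 - 1120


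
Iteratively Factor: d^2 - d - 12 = (d + 3)*(d - 4)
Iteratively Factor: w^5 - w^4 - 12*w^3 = (w)*(w^4 - w^3 - 12*w^2) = w^2*(w^3 - w^2 - 12*w) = w^2*(w + 3)*(w^2 - 4*w) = w^3*(w + 3)*(w - 4)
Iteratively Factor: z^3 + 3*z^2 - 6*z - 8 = (z + 1)*(z^2 + 2*z - 8) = (z - 2)*(z + 1)*(z + 4)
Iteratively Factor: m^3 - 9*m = (m - 3)*(m^2 + 3*m) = m*(m - 3)*(m + 3)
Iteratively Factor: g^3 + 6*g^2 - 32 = (g + 4)*(g^2 + 2*g - 8) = (g + 4)^2*(g - 2)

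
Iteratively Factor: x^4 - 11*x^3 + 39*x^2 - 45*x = (x)*(x^3 - 11*x^2 + 39*x - 45) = x*(x - 3)*(x^2 - 8*x + 15) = x*(x - 3)^2*(x - 5)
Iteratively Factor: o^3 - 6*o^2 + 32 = (o - 4)*(o^2 - 2*o - 8) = (o - 4)^2*(o + 2)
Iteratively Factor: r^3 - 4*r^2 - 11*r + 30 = (r - 2)*(r^2 - 2*r - 15) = (r - 2)*(r + 3)*(r - 5)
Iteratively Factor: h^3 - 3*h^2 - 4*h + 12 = (h + 2)*(h^2 - 5*h + 6) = (h - 3)*(h + 2)*(h - 2)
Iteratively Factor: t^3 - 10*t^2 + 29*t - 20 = (t - 1)*(t^2 - 9*t + 20) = (t - 4)*(t - 1)*(t - 5)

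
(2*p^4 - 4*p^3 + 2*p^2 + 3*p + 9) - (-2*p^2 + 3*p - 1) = 2*p^4 - 4*p^3 + 4*p^2 + 10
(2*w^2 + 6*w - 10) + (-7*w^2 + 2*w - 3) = -5*w^2 + 8*w - 13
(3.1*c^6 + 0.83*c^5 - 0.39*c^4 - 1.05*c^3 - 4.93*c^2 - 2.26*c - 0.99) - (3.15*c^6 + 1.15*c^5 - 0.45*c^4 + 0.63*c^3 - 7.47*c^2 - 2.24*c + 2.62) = -0.0499999999999998*c^6 - 0.32*c^5 + 0.06*c^4 - 1.68*c^3 + 2.54*c^2 - 0.0199999999999996*c - 3.61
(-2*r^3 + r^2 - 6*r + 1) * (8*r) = -16*r^4 + 8*r^3 - 48*r^2 + 8*r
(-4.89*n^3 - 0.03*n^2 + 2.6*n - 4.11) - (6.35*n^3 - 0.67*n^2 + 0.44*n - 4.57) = -11.24*n^3 + 0.64*n^2 + 2.16*n + 0.46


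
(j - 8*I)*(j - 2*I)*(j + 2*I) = j^3 - 8*I*j^2 + 4*j - 32*I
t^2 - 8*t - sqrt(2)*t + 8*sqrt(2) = (t - 8)*(t - sqrt(2))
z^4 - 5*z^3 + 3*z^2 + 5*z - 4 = (z - 4)*(z - 1)^2*(z + 1)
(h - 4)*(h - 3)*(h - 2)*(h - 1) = h^4 - 10*h^3 + 35*h^2 - 50*h + 24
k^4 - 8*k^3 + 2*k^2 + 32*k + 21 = (k - 7)*(k - 3)*(k + 1)^2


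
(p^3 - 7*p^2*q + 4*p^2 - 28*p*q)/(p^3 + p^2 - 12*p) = (p - 7*q)/(p - 3)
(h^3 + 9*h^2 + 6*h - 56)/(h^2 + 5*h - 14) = h + 4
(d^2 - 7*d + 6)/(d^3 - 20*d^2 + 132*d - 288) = (d - 1)/(d^2 - 14*d + 48)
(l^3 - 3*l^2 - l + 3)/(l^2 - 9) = (l^2 - 1)/(l + 3)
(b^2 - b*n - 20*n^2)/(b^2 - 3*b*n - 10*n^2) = (b + 4*n)/(b + 2*n)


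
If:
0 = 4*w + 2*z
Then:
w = -z/2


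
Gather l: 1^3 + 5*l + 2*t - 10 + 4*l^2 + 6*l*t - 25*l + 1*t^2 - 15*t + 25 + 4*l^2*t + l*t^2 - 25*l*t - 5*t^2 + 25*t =l^2*(4*t + 4) + l*(t^2 - 19*t - 20) - 4*t^2 + 12*t + 16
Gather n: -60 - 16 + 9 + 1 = -66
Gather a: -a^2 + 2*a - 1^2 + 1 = -a^2 + 2*a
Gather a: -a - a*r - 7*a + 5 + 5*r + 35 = a*(-r - 8) + 5*r + 40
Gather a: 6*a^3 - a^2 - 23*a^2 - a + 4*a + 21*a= 6*a^3 - 24*a^2 + 24*a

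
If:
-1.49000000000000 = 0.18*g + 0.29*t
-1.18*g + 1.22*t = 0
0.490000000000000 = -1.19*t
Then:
No Solution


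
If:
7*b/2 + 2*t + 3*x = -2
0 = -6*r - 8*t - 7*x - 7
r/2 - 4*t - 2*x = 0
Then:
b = -53*x/98 - 1/2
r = -3*x/7 - 1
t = -31*x/56 - 1/8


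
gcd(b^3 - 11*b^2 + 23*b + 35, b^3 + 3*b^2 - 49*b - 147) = b - 7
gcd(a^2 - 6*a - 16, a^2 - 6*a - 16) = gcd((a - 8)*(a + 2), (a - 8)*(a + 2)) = a^2 - 6*a - 16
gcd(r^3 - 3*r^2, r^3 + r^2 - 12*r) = r^2 - 3*r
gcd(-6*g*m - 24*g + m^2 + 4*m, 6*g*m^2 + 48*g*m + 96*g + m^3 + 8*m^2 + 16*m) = m + 4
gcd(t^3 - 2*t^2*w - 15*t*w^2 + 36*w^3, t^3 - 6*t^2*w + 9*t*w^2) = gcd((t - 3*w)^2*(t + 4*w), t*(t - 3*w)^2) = t^2 - 6*t*w + 9*w^2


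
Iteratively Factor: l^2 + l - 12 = (l + 4)*(l - 3)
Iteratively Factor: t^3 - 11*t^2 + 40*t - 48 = (t - 4)*(t^2 - 7*t + 12) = (t - 4)*(t - 3)*(t - 4)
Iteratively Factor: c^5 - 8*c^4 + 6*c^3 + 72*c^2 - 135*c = (c + 3)*(c^4 - 11*c^3 + 39*c^2 - 45*c) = (c - 3)*(c + 3)*(c^3 - 8*c^2 + 15*c) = c*(c - 3)*(c + 3)*(c^2 - 8*c + 15) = c*(c - 5)*(c - 3)*(c + 3)*(c - 3)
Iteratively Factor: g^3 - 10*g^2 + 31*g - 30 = (g - 2)*(g^2 - 8*g + 15) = (g - 5)*(g - 2)*(g - 3)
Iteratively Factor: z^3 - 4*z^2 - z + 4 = (z - 1)*(z^2 - 3*z - 4) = (z - 1)*(z + 1)*(z - 4)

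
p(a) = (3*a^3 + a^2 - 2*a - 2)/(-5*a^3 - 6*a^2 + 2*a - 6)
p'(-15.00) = 0.00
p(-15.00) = -0.64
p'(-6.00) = -0.03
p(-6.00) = -0.71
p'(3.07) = -0.06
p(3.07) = -0.44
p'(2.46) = -0.10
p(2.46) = -0.39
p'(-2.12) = -4.74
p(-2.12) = -2.09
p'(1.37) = -0.37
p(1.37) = -0.18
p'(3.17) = -0.05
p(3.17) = -0.44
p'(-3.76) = -0.12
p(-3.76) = -0.84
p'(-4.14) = -0.08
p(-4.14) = -0.80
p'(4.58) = -0.02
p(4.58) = -0.49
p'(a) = (9*a^2 + 2*a - 2)/(-5*a^3 - 6*a^2 + 2*a - 6) + (15*a^2 + 12*a - 2)*(3*a^3 + a^2 - 2*a - 2)/(-5*a^3 - 6*a^2 + 2*a - 6)^2 = (-13*a^4 - 8*a^3 - 94*a^2 - 36*a + 16)/(25*a^6 + 60*a^5 + 16*a^4 + 36*a^3 + 76*a^2 - 24*a + 36)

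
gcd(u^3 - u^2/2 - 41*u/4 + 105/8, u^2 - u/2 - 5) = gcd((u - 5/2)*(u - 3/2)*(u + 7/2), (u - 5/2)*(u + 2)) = u - 5/2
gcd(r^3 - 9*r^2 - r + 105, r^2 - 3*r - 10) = r - 5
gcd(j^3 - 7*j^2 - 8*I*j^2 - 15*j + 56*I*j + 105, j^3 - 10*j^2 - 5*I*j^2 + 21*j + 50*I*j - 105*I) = j^2 + j*(-7 - 5*I) + 35*I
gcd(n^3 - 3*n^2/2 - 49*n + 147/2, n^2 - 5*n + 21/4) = n - 3/2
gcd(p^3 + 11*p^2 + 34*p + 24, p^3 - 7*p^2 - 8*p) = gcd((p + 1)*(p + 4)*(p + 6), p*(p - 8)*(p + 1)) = p + 1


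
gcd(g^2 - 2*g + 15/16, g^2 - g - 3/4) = 1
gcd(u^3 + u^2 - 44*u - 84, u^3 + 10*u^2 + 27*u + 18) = u + 6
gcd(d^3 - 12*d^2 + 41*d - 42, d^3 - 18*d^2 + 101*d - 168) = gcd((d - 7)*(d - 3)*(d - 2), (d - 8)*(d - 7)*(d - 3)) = d^2 - 10*d + 21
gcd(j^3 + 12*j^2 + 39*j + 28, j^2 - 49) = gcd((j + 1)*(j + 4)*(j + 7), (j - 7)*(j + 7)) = j + 7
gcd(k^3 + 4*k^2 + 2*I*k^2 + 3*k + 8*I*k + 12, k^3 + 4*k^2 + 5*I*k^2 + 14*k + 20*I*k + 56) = k + 4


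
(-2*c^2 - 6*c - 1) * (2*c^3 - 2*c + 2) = -4*c^5 - 12*c^4 + 2*c^3 + 8*c^2 - 10*c - 2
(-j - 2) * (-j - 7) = j^2 + 9*j + 14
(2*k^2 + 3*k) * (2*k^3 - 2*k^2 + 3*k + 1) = 4*k^5 + 2*k^4 + 11*k^2 + 3*k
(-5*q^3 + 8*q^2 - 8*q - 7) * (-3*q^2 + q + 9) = 15*q^5 - 29*q^4 - 13*q^3 + 85*q^2 - 79*q - 63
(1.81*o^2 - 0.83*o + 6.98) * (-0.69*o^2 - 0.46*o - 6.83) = -1.2489*o^4 - 0.2599*o^3 - 16.7967*o^2 + 2.4581*o - 47.6734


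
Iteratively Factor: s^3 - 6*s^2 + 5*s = (s - 5)*(s^2 - s) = s*(s - 5)*(s - 1)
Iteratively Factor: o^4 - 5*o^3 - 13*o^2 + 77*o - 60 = (o - 3)*(o^3 - 2*o^2 - 19*o + 20) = (o - 3)*(o + 4)*(o^2 - 6*o + 5) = (o - 5)*(o - 3)*(o + 4)*(o - 1)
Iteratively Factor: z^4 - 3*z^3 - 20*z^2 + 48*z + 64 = (z + 4)*(z^3 - 7*z^2 + 8*z + 16) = (z + 1)*(z + 4)*(z^2 - 8*z + 16) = (z - 4)*(z + 1)*(z + 4)*(z - 4)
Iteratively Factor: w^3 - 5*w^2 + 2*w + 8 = (w + 1)*(w^2 - 6*w + 8) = (w - 2)*(w + 1)*(w - 4)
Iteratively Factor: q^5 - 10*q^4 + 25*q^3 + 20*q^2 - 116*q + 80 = (q + 2)*(q^4 - 12*q^3 + 49*q^2 - 78*q + 40) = (q - 5)*(q + 2)*(q^3 - 7*q^2 + 14*q - 8) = (q - 5)*(q - 4)*(q + 2)*(q^2 - 3*q + 2) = (q - 5)*(q - 4)*(q - 1)*(q + 2)*(q - 2)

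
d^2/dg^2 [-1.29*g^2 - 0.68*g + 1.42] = -2.58000000000000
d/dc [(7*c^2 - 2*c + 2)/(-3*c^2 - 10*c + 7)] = 2*(-38*c^2 + 55*c + 3)/(9*c^4 + 60*c^3 + 58*c^2 - 140*c + 49)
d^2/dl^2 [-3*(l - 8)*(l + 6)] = -6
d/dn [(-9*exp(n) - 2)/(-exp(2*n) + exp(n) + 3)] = (-(2*exp(n) - 1)*(9*exp(n) + 2) + 9*exp(2*n) - 9*exp(n) - 27)*exp(n)/(-exp(2*n) + exp(n) + 3)^2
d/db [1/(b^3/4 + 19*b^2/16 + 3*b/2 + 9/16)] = 32*(-6*b^2 - 19*b - 12)/(4*b^3 + 19*b^2 + 24*b + 9)^2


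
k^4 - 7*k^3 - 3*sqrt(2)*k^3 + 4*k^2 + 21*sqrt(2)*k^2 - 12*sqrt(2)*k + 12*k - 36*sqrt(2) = (k - 6)*(k - 2)*(k + 1)*(k - 3*sqrt(2))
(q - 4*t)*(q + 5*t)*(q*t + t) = q^3*t + q^2*t^2 + q^2*t - 20*q*t^3 + q*t^2 - 20*t^3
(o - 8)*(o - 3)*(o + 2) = o^3 - 9*o^2 + 2*o + 48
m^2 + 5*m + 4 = (m + 1)*(m + 4)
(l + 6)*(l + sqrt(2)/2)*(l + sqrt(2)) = l^3 + 3*sqrt(2)*l^2/2 + 6*l^2 + l + 9*sqrt(2)*l + 6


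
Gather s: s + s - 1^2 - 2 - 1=2*s - 4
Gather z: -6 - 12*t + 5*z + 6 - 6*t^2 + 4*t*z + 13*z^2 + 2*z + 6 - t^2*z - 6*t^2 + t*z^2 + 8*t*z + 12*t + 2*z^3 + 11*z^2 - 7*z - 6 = -12*t^2 + 2*z^3 + z^2*(t + 24) + z*(-t^2 + 12*t)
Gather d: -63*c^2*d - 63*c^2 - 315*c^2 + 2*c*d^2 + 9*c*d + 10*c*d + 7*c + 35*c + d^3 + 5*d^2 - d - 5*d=-378*c^2 + 42*c + d^3 + d^2*(2*c + 5) + d*(-63*c^2 + 19*c - 6)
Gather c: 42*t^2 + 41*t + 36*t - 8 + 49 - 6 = 42*t^2 + 77*t + 35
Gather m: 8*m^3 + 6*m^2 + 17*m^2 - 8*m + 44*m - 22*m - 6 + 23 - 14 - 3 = 8*m^3 + 23*m^2 + 14*m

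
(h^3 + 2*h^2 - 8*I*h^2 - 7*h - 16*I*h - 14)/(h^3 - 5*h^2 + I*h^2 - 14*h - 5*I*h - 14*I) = (h^2 - 8*I*h - 7)/(h^2 + h*(-7 + I) - 7*I)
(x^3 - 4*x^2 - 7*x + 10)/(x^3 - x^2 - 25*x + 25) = (x + 2)/(x + 5)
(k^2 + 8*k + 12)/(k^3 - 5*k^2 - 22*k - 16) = (k + 6)/(k^2 - 7*k - 8)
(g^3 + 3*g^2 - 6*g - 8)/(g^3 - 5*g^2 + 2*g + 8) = (g + 4)/(g - 4)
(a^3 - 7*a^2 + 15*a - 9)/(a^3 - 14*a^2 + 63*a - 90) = (a^2 - 4*a + 3)/(a^2 - 11*a + 30)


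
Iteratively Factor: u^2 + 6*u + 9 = (u + 3)*(u + 3)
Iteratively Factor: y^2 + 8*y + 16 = (y + 4)*(y + 4)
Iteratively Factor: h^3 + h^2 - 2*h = (h)*(h^2 + h - 2) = h*(h + 2)*(h - 1)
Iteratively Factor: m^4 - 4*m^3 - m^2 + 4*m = (m - 4)*(m^3 - m) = m*(m - 4)*(m^2 - 1) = m*(m - 4)*(m + 1)*(m - 1)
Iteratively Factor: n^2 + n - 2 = (n - 1)*(n + 2)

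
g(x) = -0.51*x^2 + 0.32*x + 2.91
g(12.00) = -66.69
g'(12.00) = -11.92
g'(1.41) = -1.12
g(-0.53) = 2.60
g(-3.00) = -2.64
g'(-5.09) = 5.51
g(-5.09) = -11.93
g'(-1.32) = 1.67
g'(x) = 0.32 - 1.02*x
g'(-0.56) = 0.89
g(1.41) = 2.35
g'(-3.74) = 4.13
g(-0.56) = 2.57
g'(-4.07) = 4.47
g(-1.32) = 1.60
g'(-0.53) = 0.86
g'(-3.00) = 3.38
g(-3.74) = -5.42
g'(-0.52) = 0.85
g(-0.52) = 2.61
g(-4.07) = -6.84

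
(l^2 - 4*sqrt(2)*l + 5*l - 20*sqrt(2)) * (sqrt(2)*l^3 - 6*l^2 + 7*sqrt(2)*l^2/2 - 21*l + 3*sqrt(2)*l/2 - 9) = sqrt(2)*l^5 - 14*l^4 + 17*sqrt(2)*l^4/2 - 119*l^3 + 43*sqrt(2)*l^3 - 266*l^2 + 423*sqrt(2)*l^2/2 - 105*l + 456*sqrt(2)*l + 180*sqrt(2)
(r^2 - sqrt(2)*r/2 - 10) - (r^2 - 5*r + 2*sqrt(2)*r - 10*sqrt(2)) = -5*sqrt(2)*r/2 + 5*r - 10 + 10*sqrt(2)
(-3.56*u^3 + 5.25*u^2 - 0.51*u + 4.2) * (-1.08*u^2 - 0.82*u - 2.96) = 3.8448*u^5 - 2.7508*u^4 + 6.7834*u^3 - 19.6578*u^2 - 1.9344*u - 12.432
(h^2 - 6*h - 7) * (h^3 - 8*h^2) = h^5 - 14*h^4 + 41*h^3 + 56*h^2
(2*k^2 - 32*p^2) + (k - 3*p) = 2*k^2 + k - 32*p^2 - 3*p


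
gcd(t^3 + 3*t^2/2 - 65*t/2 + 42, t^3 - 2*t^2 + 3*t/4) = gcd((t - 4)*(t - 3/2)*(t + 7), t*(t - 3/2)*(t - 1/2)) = t - 3/2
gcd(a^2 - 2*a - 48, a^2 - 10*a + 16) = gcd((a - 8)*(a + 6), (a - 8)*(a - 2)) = a - 8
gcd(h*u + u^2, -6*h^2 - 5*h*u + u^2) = h + u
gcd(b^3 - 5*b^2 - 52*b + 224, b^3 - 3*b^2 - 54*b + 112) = b^2 - b - 56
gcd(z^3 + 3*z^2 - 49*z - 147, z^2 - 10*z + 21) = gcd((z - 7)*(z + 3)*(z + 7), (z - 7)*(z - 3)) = z - 7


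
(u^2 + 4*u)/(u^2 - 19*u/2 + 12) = 2*u*(u + 4)/(2*u^2 - 19*u + 24)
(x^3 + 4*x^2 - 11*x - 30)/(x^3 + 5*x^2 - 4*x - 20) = (x - 3)/(x - 2)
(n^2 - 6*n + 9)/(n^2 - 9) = (n - 3)/(n + 3)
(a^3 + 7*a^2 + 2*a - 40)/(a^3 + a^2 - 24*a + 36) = (a^2 + 9*a + 20)/(a^2 + 3*a - 18)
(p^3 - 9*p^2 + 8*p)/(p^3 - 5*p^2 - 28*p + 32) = p/(p + 4)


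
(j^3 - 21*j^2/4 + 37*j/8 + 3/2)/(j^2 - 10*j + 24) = (8*j^2 - 10*j - 3)/(8*(j - 6))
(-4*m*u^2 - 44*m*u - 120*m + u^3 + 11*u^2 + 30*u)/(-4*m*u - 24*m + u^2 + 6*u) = u + 5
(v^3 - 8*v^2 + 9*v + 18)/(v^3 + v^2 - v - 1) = (v^2 - 9*v + 18)/(v^2 - 1)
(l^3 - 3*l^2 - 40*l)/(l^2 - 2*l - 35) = l*(l - 8)/(l - 7)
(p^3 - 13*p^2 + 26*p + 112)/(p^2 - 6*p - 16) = p - 7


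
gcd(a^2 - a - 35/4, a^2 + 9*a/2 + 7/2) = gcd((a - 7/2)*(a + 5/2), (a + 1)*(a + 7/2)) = 1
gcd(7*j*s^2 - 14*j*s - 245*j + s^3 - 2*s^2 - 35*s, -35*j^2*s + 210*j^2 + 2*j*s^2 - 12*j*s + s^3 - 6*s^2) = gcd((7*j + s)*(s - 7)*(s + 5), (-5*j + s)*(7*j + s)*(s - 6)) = 7*j + s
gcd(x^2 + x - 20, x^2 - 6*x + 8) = x - 4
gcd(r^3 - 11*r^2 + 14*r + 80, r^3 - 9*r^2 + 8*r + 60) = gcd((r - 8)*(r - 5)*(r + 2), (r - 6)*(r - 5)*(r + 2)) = r^2 - 3*r - 10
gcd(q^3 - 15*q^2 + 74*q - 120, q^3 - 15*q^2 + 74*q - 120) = q^3 - 15*q^2 + 74*q - 120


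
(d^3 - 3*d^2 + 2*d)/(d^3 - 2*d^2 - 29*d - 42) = d*(-d^2 + 3*d - 2)/(-d^3 + 2*d^2 + 29*d + 42)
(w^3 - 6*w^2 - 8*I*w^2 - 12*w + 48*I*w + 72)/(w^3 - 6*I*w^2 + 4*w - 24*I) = (w - 6)/(w + 2*I)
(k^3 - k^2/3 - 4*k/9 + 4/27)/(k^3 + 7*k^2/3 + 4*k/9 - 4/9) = (k - 2/3)/(k + 2)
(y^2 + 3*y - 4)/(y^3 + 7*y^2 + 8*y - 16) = 1/(y + 4)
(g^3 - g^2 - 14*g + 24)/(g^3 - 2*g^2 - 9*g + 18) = (g + 4)/(g + 3)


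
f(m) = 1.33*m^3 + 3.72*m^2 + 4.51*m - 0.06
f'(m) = 3.99*m^2 + 7.44*m + 4.51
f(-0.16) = -0.69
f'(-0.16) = 3.42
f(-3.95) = -41.80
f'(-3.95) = 37.38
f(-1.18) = -2.39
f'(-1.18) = 1.29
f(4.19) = 181.98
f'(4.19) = 105.73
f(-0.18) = -0.76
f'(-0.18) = 3.30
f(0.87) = 7.56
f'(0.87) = 14.00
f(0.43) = 2.67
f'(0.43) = 8.45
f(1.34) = 15.86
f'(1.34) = 21.64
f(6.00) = 448.20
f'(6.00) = 192.79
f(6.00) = 448.20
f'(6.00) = 192.79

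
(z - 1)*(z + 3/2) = z^2 + z/2 - 3/2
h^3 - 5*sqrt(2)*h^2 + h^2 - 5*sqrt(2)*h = h*(h + 1)*(h - 5*sqrt(2))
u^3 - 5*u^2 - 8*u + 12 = (u - 6)*(u - 1)*(u + 2)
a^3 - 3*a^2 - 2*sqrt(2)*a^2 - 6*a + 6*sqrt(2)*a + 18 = (a - 3)*(a - 3*sqrt(2))*(a + sqrt(2))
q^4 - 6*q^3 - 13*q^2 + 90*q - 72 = (q - 6)*(q - 3)*(q - 1)*(q + 4)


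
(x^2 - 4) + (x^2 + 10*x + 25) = 2*x^2 + 10*x + 21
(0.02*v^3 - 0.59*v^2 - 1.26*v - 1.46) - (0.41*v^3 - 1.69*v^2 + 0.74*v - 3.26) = -0.39*v^3 + 1.1*v^2 - 2.0*v + 1.8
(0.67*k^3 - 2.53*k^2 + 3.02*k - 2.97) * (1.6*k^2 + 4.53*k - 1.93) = 1.072*k^5 - 1.0129*k^4 - 7.922*k^3 + 13.8115*k^2 - 19.2827*k + 5.7321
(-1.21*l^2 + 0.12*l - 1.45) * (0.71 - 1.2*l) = 1.452*l^3 - 1.0031*l^2 + 1.8252*l - 1.0295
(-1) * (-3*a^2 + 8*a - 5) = 3*a^2 - 8*a + 5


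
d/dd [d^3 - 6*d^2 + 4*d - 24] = 3*d^2 - 12*d + 4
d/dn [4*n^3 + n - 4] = 12*n^2 + 1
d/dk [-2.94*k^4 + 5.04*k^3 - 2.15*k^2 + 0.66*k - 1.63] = -11.76*k^3 + 15.12*k^2 - 4.3*k + 0.66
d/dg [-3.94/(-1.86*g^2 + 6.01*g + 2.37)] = (23.6794 - 14.6568*g)/(-1.86*g^2 + 6.01*g + 2.37)^2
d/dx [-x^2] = -2*x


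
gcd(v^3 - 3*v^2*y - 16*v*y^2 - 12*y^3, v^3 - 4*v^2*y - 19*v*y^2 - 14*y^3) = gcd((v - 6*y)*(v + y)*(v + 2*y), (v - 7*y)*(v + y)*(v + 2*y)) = v^2 + 3*v*y + 2*y^2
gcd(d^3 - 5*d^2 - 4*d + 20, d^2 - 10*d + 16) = d - 2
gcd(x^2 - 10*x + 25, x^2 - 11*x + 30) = x - 5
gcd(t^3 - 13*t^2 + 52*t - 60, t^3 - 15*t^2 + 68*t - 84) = t^2 - 8*t + 12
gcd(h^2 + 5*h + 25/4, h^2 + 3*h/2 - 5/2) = h + 5/2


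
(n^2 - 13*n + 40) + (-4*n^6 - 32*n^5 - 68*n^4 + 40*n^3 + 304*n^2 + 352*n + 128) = -4*n^6 - 32*n^5 - 68*n^4 + 40*n^3 + 305*n^2 + 339*n + 168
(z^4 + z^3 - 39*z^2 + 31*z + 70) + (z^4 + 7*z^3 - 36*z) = 2*z^4 + 8*z^3 - 39*z^2 - 5*z + 70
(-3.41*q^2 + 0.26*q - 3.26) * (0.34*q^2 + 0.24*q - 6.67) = -1.1594*q^4 - 0.73*q^3 + 21.6987*q^2 - 2.5166*q + 21.7442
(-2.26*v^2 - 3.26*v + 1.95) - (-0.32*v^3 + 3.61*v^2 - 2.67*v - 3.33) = 0.32*v^3 - 5.87*v^2 - 0.59*v + 5.28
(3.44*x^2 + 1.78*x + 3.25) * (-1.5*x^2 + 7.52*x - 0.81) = -5.16*x^4 + 23.1988*x^3 + 5.7242*x^2 + 22.9982*x - 2.6325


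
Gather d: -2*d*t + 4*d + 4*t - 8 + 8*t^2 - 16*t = d*(4 - 2*t) + 8*t^2 - 12*t - 8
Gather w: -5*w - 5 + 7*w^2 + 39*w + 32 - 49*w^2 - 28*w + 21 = -42*w^2 + 6*w + 48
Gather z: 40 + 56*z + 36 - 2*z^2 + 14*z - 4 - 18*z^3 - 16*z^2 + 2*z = -18*z^3 - 18*z^2 + 72*z + 72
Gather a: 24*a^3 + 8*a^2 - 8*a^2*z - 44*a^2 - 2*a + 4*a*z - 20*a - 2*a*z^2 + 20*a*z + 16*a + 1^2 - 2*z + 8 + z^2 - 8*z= 24*a^3 + a^2*(-8*z - 36) + a*(-2*z^2 + 24*z - 6) + z^2 - 10*z + 9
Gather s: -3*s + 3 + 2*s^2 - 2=2*s^2 - 3*s + 1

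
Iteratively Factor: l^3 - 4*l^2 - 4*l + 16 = (l - 2)*(l^2 - 2*l - 8) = (l - 2)*(l + 2)*(l - 4)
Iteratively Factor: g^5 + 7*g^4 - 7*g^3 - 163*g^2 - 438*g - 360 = (g + 2)*(g^4 + 5*g^3 - 17*g^2 - 129*g - 180) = (g + 2)*(g + 3)*(g^3 + 2*g^2 - 23*g - 60) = (g - 5)*(g + 2)*(g + 3)*(g^2 + 7*g + 12) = (g - 5)*(g + 2)*(g + 3)^2*(g + 4)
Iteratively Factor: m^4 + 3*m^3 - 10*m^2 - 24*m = (m)*(m^3 + 3*m^2 - 10*m - 24) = m*(m - 3)*(m^2 + 6*m + 8) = m*(m - 3)*(m + 4)*(m + 2)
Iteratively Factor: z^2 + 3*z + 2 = (z + 1)*(z + 2)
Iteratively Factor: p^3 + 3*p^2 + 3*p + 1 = (p + 1)*(p^2 + 2*p + 1) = (p + 1)^2*(p + 1)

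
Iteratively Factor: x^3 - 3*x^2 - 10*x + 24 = (x - 4)*(x^2 + x - 6) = (x - 4)*(x + 3)*(x - 2)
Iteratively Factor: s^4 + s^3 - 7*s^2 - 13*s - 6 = (s + 1)*(s^3 - 7*s - 6) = (s + 1)*(s + 2)*(s^2 - 2*s - 3) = (s - 3)*(s + 1)*(s + 2)*(s + 1)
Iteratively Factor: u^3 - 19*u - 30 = (u + 2)*(u^2 - 2*u - 15) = (u - 5)*(u + 2)*(u + 3)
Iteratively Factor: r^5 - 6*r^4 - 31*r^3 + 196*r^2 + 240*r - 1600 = (r - 4)*(r^4 - 2*r^3 - 39*r^2 + 40*r + 400) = (r - 5)*(r - 4)*(r^3 + 3*r^2 - 24*r - 80) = (r - 5)^2*(r - 4)*(r^2 + 8*r + 16) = (r - 5)^2*(r - 4)*(r + 4)*(r + 4)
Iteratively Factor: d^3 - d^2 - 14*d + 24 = (d + 4)*(d^2 - 5*d + 6) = (d - 2)*(d + 4)*(d - 3)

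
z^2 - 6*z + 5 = (z - 5)*(z - 1)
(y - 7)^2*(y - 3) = y^3 - 17*y^2 + 91*y - 147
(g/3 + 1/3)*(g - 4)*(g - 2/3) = g^3/3 - 11*g^2/9 - 2*g/3 + 8/9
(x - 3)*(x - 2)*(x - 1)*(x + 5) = x^4 - x^3 - 19*x^2 + 49*x - 30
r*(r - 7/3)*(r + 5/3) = r^3 - 2*r^2/3 - 35*r/9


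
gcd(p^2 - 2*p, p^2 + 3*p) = p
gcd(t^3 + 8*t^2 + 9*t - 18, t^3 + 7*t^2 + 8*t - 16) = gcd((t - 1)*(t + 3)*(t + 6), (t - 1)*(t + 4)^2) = t - 1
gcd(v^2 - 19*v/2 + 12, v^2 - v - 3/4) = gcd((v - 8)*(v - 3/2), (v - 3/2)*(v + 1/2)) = v - 3/2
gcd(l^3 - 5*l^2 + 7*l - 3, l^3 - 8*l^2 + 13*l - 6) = l^2 - 2*l + 1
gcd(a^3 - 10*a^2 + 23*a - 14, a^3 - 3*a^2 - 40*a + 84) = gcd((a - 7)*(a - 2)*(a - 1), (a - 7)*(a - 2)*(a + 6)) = a^2 - 9*a + 14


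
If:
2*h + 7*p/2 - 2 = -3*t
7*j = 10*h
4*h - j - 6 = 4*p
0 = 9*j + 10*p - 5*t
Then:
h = 455/443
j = 650/443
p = -372/443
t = 426/443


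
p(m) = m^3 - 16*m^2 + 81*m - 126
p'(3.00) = 12.00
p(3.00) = 0.00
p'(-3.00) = 204.00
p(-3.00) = -540.00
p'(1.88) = 31.44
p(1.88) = -23.63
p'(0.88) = 55.16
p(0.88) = -66.43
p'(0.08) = 78.46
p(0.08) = -119.62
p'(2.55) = 18.91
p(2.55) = -6.91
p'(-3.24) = 216.17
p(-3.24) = -590.41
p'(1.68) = 35.71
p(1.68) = -30.34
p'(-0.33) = 91.89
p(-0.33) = -154.51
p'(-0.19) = 87.19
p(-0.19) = -141.97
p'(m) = 3*m^2 - 32*m + 81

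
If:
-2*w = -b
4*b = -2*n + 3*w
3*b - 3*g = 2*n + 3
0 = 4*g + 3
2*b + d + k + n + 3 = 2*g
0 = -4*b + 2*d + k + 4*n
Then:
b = 3/22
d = 513/88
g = -3/4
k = -459/44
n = -15/88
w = 3/44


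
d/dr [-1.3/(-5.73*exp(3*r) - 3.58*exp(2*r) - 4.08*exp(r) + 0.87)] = (-22.347*exp(2*r) - 9.308*exp(r) - 5.304)*exp(r)/(5.73*exp(3*r) + 3.58*exp(2*r) + 4.08*exp(r) - 0.87)^2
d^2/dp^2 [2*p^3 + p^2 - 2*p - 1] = 12*p + 2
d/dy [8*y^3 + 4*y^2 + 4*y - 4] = 24*y^2 + 8*y + 4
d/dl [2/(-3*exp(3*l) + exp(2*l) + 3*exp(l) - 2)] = (18*exp(2*l) - 4*exp(l) - 6)*exp(l)/(3*exp(3*l) - exp(2*l) - 3*exp(l) + 2)^2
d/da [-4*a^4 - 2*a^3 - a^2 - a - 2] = -16*a^3 - 6*a^2 - 2*a - 1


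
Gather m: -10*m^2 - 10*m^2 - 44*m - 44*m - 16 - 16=-20*m^2 - 88*m - 32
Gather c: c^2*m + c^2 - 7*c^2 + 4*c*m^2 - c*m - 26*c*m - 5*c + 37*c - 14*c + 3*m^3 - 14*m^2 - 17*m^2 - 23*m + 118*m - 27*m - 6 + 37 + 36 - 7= c^2*(m - 6) + c*(4*m^2 - 27*m + 18) + 3*m^3 - 31*m^2 + 68*m + 60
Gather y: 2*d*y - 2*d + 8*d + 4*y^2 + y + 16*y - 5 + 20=6*d + 4*y^2 + y*(2*d + 17) + 15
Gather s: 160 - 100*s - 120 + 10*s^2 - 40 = 10*s^2 - 100*s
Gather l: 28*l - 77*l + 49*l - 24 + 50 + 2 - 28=0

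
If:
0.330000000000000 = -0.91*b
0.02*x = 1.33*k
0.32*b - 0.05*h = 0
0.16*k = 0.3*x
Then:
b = -0.36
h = -2.32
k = 0.00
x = 0.00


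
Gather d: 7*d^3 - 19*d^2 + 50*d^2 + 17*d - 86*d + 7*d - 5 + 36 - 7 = 7*d^3 + 31*d^2 - 62*d + 24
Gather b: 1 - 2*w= 1 - 2*w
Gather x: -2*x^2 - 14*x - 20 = -2*x^2 - 14*x - 20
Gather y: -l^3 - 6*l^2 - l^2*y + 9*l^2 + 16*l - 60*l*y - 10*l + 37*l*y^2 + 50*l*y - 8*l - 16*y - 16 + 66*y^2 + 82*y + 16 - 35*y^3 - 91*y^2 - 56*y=-l^3 + 3*l^2 - 2*l - 35*y^3 + y^2*(37*l - 25) + y*(-l^2 - 10*l + 10)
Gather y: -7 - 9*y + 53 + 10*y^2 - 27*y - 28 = 10*y^2 - 36*y + 18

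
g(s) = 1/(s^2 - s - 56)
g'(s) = (1 - 2*s)/(s^2 - s - 56)^2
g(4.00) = -0.02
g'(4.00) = -0.00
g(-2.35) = -0.02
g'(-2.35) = 0.00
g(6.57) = -0.05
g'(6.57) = -0.03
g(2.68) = -0.02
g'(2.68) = -0.00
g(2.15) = -0.02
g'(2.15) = -0.00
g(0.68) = -0.02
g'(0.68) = -0.00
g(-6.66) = -0.20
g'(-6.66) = 0.58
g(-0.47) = -0.02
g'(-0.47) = 0.00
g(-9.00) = 0.03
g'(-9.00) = 0.02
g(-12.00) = 0.01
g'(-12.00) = 0.00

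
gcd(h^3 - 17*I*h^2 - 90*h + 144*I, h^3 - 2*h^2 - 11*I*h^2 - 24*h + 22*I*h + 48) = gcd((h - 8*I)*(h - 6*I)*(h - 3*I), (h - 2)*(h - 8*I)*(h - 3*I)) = h^2 - 11*I*h - 24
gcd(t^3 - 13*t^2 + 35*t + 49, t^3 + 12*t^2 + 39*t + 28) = t + 1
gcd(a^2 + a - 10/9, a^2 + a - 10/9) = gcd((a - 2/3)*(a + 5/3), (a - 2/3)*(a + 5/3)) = a^2 + a - 10/9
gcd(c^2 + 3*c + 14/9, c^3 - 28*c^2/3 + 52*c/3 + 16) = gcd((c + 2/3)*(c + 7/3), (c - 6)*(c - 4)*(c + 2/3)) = c + 2/3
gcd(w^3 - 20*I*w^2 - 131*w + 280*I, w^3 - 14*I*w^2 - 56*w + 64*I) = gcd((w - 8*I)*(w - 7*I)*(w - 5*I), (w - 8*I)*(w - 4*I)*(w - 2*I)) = w - 8*I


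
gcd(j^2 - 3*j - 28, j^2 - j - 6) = 1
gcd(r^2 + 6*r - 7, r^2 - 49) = r + 7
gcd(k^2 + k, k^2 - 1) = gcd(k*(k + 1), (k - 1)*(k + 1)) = k + 1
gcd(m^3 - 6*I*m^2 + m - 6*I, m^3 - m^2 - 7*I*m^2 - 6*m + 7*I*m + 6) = m^2 - 7*I*m - 6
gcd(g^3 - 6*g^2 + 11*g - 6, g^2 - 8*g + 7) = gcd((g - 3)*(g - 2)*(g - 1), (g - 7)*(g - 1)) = g - 1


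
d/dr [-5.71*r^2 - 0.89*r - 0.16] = -11.42*r - 0.89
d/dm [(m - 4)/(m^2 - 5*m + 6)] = (m^2 - 5*m - (m - 4)*(2*m - 5) + 6)/(m^2 - 5*m + 6)^2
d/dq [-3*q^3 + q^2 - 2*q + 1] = -9*q^2 + 2*q - 2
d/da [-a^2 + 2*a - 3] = 2 - 2*a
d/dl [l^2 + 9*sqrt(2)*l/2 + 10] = 2*l + 9*sqrt(2)/2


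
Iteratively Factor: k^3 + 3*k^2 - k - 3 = (k + 1)*(k^2 + 2*k - 3) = (k - 1)*(k + 1)*(k + 3)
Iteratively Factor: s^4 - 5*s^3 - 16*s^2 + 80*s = (s)*(s^3 - 5*s^2 - 16*s + 80) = s*(s - 4)*(s^2 - s - 20) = s*(s - 4)*(s + 4)*(s - 5)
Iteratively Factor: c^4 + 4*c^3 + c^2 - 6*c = (c + 2)*(c^3 + 2*c^2 - 3*c) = c*(c + 2)*(c^2 + 2*c - 3) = c*(c + 2)*(c + 3)*(c - 1)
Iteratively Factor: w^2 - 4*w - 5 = (w + 1)*(w - 5)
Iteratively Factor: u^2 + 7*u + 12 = (u + 3)*(u + 4)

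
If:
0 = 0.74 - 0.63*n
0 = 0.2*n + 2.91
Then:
No Solution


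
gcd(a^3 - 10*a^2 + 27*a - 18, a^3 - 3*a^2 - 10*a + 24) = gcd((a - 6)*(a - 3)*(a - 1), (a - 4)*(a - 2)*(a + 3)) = 1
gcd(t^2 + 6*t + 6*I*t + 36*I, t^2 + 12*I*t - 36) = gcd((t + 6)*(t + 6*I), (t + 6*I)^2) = t + 6*I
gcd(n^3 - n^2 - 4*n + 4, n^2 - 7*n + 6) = n - 1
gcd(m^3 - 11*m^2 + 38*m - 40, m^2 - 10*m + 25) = m - 5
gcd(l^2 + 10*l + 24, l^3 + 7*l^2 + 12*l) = l + 4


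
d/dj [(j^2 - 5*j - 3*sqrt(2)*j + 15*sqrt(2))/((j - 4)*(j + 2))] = (3*j^2 + 3*sqrt(2)*j^2 - 30*sqrt(2)*j - 16*j + 40 + 54*sqrt(2))/(j^4 - 4*j^3 - 12*j^2 + 32*j + 64)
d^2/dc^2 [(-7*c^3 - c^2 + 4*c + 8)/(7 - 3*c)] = 2*(63*c^3 - 441*c^2 + 1029*c - 107)/(27*c^3 - 189*c^2 + 441*c - 343)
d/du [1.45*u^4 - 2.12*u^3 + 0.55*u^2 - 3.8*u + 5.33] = 5.8*u^3 - 6.36*u^2 + 1.1*u - 3.8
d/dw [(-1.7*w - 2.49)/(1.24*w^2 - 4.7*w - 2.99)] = (2.108*w^2 + 6.1752*w - 6.62)/(1.5376*w^4 - 11.656*w^3 + 14.6748*w^2 + 28.106*w + 8.9401)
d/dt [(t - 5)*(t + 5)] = 2*t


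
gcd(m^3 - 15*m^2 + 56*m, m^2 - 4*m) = m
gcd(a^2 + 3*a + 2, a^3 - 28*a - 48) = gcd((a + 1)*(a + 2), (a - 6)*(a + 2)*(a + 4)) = a + 2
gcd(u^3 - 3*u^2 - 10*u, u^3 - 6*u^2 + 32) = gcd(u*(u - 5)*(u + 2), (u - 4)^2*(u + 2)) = u + 2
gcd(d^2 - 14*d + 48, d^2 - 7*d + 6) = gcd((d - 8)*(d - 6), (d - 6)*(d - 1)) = d - 6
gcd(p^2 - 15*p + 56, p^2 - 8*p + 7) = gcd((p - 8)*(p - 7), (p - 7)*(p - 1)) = p - 7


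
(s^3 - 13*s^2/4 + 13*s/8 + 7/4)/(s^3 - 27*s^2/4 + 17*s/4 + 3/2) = (8*s^3 - 26*s^2 + 13*s + 14)/(2*(4*s^3 - 27*s^2 + 17*s + 6))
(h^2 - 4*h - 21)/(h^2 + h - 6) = (h - 7)/(h - 2)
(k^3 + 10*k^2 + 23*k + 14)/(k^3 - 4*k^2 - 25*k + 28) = (k^3 + 10*k^2 + 23*k + 14)/(k^3 - 4*k^2 - 25*k + 28)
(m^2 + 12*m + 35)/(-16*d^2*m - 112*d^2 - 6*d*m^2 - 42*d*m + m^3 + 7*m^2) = (-m - 5)/(16*d^2 + 6*d*m - m^2)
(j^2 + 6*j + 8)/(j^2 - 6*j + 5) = (j^2 + 6*j + 8)/(j^2 - 6*j + 5)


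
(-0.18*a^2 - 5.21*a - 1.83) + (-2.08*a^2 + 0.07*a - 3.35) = -2.26*a^2 - 5.14*a - 5.18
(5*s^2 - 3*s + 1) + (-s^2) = 4*s^2 - 3*s + 1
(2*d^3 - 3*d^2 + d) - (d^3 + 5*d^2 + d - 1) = d^3 - 8*d^2 + 1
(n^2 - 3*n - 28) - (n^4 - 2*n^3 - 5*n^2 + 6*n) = -n^4 + 2*n^3 + 6*n^2 - 9*n - 28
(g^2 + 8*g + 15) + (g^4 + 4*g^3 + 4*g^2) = g^4 + 4*g^3 + 5*g^2 + 8*g + 15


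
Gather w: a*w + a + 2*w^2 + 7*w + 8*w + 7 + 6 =a + 2*w^2 + w*(a + 15) + 13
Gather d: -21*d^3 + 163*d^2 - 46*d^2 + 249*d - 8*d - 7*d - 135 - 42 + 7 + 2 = -21*d^3 + 117*d^2 + 234*d - 168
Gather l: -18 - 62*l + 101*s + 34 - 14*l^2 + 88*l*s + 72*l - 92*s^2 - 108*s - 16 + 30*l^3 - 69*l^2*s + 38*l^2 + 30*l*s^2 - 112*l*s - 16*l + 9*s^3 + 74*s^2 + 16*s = 30*l^3 + l^2*(24 - 69*s) + l*(30*s^2 - 24*s - 6) + 9*s^3 - 18*s^2 + 9*s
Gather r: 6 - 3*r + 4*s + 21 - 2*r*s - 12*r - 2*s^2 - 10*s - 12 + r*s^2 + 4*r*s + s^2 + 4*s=r*(s^2 + 2*s - 15) - s^2 - 2*s + 15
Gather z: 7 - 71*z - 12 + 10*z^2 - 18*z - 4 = 10*z^2 - 89*z - 9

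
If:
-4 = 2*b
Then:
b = -2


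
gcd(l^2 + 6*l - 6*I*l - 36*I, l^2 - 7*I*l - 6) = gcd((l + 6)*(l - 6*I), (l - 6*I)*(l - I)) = l - 6*I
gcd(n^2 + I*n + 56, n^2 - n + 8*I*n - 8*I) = n + 8*I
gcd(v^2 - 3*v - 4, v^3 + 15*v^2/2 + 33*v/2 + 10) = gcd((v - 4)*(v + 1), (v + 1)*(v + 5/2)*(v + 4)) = v + 1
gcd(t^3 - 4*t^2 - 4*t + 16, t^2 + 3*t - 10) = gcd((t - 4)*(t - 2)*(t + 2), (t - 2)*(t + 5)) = t - 2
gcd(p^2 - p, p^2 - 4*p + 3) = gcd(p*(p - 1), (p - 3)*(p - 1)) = p - 1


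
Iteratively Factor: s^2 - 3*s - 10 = (s + 2)*(s - 5)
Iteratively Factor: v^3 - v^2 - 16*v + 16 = (v + 4)*(v^2 - 5*v + 4) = (v - 1)*(v + 4)*(v - 4)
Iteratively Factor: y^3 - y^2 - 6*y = (y)*(y^2 - y - 6) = y*(y - 3)*(y + 2)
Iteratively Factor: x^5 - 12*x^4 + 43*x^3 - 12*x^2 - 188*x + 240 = (x - 2)*(x^4 - 10*x^3 + 23*x^2 + 34*x - 120) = (x - 4)*(x - 2)*(x^3 - 6*x^2 - x + 30) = (x - 4)*(x - 2)*(x + 2)*(x^2 - 8*x + 15) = (x - 5)*(x - 4)*(x - 2)*(x + 2)*(x - 3)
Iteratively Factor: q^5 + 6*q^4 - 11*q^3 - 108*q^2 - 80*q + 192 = (q - 4)*(q^4 + 10*q^3 + 29*q^2 + 8*q - 48) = (q - 4)*(q - 1)*(q^3 + 11*q^2 + 40*q + 48) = (q - 4)*(q - 1)*(q + 4)*(q^2 + 7*q + 12) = (q - 4)*(q - 1)*(q + 4)^2*(q + 3)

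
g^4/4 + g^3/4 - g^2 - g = g*(g/4 + 1/2)*(g - 2)*(g + 1)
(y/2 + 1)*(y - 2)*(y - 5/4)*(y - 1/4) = y^4/2 - 3*y^3/4 - 59*y^2/32 + 3*y - 5/8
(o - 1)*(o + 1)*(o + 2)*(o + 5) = o^4 + 7*o^3 + 9*o^2 - 7*o - 10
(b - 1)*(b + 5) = b^2 + 4*b - 5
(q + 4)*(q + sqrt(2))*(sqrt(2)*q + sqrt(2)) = sqrt(2)*q^3 + 2*q^2 + 5*sqrt(2)*q^2 + 4*sqrt(2)*q + 10*q + 8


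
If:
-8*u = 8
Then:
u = -1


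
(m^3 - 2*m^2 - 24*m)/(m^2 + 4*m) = m - 6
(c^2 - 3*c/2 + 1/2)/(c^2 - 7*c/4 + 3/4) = 2*(2*c - 1)/(4*c - 3)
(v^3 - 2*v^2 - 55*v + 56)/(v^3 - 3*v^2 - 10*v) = (-v^3 + 2*v^2 + 55*v - 56)/(v*(-v^2 + 3*v + 10))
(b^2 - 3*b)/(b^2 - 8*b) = (b - 3)/(b - 8)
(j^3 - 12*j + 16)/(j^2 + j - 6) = (j^2 + 2*j - 8)/(j + 3)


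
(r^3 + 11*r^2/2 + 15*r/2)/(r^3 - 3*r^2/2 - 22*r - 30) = r*(r + 3)/(r^2 - 4*r - 12)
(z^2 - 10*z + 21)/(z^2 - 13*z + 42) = (z - 3)/(z - 6)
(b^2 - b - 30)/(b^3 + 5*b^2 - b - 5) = (b - 6)/(b^2 - 1)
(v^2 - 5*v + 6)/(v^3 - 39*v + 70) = (v - 3)/(v^2 + 2*v - 35)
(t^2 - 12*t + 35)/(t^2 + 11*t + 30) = (t^2 - 12*t + 35)/(t^2 + 11*t + 30)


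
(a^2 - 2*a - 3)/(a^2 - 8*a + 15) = (a + 1)/(a - 5)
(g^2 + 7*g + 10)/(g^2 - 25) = (g + 2)/(g - 5)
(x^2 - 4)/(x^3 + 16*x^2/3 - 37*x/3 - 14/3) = 3*(x + 2)/(3*x^2 + 22*x + 7)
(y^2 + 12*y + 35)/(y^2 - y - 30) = (y + 7)/(y - 6)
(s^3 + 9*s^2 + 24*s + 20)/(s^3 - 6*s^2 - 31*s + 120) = (s^2 + 4*s + 4)/(s^2 - 11*s + 24)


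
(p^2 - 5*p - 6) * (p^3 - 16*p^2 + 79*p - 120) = p^5 - 21*p^4 + 153*p^3 - 419*p^2 + 126*p + 720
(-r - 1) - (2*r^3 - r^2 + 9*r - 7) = -2*r^3 + r^2 - 10*r + 6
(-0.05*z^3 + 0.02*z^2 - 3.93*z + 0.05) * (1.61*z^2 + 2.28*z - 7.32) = -0.0805*z^5 - 0.0818*z^4 - 5.9157*z^3 - 9.0263*z^2 + 28.8816*z - 0.366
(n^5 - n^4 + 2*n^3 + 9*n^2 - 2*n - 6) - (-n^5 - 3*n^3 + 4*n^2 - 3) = 2*n^5 - n^4 + 5*n^3 + 5*n^2 - 2*n - 3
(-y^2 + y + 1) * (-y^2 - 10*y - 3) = y^4 + 9*y^3 - 8*y^2 - 13*y - 3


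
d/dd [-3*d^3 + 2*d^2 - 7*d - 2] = -9*d^2 + 4*d - 7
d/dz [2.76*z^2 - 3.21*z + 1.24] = 5.52*z - 3.21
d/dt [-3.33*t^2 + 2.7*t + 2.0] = 2.7 - 6.66*t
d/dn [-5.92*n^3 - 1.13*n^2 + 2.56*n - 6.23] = -17.76*n^2 - 2.26*n + 2.56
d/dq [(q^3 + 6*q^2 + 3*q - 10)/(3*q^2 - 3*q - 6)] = (q^4 - 2*q^3 - 15*q^2 - 4*q - 16)/(3*(q^4 - 2*q^3 - 3*q^2 + 4*q + 4))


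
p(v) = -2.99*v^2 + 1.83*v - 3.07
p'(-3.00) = 19.77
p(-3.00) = -35.47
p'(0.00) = 1.83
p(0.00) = -3.07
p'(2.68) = -14.20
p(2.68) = -19.64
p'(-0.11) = 2.49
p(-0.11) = -3.31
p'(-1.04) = 8.05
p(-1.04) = -8.21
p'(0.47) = -0.98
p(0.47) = -2.87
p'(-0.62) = 5.54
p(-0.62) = -5.35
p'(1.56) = -7.50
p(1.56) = -7.49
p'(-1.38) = 10.08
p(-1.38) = -11.29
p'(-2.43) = 16.36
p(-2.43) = -25.17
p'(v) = 1.83 - 5.98*v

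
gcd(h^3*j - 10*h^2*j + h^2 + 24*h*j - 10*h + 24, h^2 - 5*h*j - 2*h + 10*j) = 1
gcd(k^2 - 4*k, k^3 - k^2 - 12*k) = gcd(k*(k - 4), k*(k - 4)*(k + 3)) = k^2 - 4*k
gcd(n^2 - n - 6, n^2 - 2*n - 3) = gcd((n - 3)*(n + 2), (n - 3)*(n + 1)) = n - 3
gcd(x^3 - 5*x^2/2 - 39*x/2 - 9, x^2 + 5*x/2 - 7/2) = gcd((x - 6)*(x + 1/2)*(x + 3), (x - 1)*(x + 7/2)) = 1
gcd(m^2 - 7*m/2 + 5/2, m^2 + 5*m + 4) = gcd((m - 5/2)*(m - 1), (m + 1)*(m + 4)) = 1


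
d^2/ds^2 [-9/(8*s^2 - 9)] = 432*(-8*s^2 - 3)/(8*s^2 - 9)^3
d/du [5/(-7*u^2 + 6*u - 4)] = 10*(7*u - 3)/(7*u^2 - 6*u + 4)^2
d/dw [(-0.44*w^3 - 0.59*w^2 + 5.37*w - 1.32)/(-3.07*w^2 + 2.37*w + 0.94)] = (1.3508*w^4 - 2.0856*w^3 + 13.8468*w^2 - 9.214*w + 8.1762)/(9.4249*w^4 - 14.5518*w^3 - 0.154699999999999*w^2 + 4.4556*w + 0.8836)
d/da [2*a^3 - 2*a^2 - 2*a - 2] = 6*a^2 - 4*a - 2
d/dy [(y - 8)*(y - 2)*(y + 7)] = 3*y^2 - 6*y - 54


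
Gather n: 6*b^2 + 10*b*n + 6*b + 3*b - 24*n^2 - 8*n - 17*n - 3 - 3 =6*b^2 + 9*b - 24*n^2 + n*(10*b - 25) - 6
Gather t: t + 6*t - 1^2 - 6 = 7*t - 7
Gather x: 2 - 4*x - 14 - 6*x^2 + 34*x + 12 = -6*x^2 + 30*x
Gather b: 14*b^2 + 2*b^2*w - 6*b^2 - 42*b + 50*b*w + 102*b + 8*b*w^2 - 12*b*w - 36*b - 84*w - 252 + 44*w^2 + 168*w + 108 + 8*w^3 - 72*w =b^2*(2*w + 8) + b*(8*w^2 + 38*w + 24) + 8*w^3 + 44*w^2 + 12*w - 144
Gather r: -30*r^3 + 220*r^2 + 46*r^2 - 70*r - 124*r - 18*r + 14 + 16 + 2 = -30*r^3 + 266*r^2 - 212*r + 32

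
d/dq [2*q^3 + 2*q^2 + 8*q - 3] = 6*q^2 + 4*q + 8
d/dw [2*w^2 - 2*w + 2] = 4*w - 2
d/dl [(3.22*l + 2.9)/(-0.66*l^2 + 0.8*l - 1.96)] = (2.1252*l^2 + 3.828*l - 8.6312)/(0.4356*l^4 - 1.056*l^3 + 3.2272*l^2 - 3.136*l + 3.8416)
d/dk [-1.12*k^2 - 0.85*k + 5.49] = -2.24*k - 0.85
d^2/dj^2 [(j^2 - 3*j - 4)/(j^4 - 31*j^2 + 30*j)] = 6*(j^8 - 6*j^7 - 3*j^6 + 33*j^5 + 462*j^4 - 731*j^3 - 3844*j^2 + 3720*j - 1200)/(j^3*(j^9 - 93*j^7 + 90*j^6 + 2883*j^5 - 5580*j^4 - 27091*j^3 + 86490*j^2 - 83700*j + 27000))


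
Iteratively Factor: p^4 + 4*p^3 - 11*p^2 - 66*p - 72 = (p + 3)*(p^3 + p^2 - 14*p - 24) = (p + 2)*(p + 3)*(p^2 - p - 12) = (p + 2)*(p + 3)^2*(p - 4)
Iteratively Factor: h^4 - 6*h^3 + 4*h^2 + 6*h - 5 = (h - 5)*(h^3 - h^2 - h + 1) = (h - 5)*(h + 1)*(h^2 - 2*h + 1) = (h - 5)*(h - 1)*(h + 1)*(h - 1)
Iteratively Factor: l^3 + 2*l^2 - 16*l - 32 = (l + 4)*(l^2 - 2*l - 8) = (l - 4)*(l + 4)*(l + 2)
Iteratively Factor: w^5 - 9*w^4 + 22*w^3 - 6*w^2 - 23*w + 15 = (w - 3)*(w^4 - 6*w^3 + 4*w^2 + 6*w - 5) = (w - 3)*(w - 1)*(w^3 - 5*w^2 - w + 5) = (w - 3)*(w - 1)*(w + 1)*(w^2 - 6*w + 5) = (w - 5)*(w - 3)*(w - 1)*(w + 1)*(w - 1)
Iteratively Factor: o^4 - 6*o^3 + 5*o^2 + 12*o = (o - 3)*(o^3 - 3*o^2 - 4*o) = (o - 3)*(o + 1)*(o^2 - 4*o) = o*(o - 3)*(o + 1)*(o - 4)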